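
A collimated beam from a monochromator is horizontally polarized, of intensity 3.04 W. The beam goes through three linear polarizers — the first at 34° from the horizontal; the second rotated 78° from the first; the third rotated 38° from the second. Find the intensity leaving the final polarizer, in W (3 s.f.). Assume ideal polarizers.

I ≈ 0.0561 W

I₁ = 3.04 W · cos²(34°) = 2.089 W.
I₂ = I₁ · cos²(78°) = 2.089 · 0.04323 = 0.09032 W.
I₃ = I₂ · cos²(38°) = 0.09032 · 0.621 = 0.05608 W.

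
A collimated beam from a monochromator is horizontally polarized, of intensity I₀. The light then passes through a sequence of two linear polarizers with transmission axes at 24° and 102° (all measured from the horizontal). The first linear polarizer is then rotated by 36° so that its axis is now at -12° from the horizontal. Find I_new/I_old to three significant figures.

I_new/I_old ≈ 4.39

Before rotation:
I₁ = I₀ cos²(24° − 0°) = I₀ cos²(24°) = 0.8346 I₀.
I₂ = I₁ cos²(102° − 24°) = 0.8346 I₀ · cos²(78°) = 0.03608 I₀.
After rotation:
I₁ = I₀ cos²(-12° − 0°) = I₀ cos²(12°) = 0.9568 I₀.
Angle between axes 1 and 2: 66°. I₂ = 0.9568 I₀ · cos²(66°) = 0.1583 I₀.
Ratio = 0.1583 / 0.03608 = 4.388.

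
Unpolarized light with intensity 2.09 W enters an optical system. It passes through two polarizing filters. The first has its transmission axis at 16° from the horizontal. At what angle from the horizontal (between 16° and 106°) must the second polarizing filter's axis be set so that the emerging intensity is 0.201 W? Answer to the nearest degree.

Unpolarized light through the first polarizer → I₁ = ½ I₀, now polarized at 16°.
Target fraction: 0.201 / 2.09 W = 0.09617 of I₀.
Need I₂/I₀ = 0.09617, so cos²(θ − 16°) = 0.09617 / 0.5 = 0.1923.
θ − 16° = arccos(√0.1923) = 64.0°, giving θ ≈ 16 + 64.0 = 80.0°.

θ ≈ 80°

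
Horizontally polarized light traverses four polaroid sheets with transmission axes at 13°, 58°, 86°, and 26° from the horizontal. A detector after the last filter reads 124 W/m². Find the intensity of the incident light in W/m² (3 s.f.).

I₁ = I₀ cos²(13° − 0°) = I₀ cos²(13°) = 0.9494 I₀.
I₂ = I₁ cos²(58° − 13°) = 0.9494 I₀ · cos²(45°) = 0.4747 I₀.
I₃ = I₂ cos²(86° − 58°) = 0.4747 I₀ · cos²(28°) = 0.3701 I₀.
I₄ = I₃ cos²(26° − 86°) = 0.3701 I₀ · cos²(60°) = 0.09252 I₀.
So 124 W/m² = 0.09252 I₀, giving I₀ = 124/0.09252 = 1340 W/m².

I₀ ≈ 1340 W/m²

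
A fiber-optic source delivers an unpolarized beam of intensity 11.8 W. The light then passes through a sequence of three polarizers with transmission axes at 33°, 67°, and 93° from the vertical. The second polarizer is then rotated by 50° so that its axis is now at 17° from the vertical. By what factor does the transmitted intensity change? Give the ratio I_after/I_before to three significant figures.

I_new/I_old ≈ 0.0974

Before rotation:
Unpolarized light through the first polarizer → I₁ = ½ I₀, now polarized at 33°.
I₂ = I₁ cos²(67° − 33°) = 0.5 I₀ · cos²(34°) = 0.3437 I₀.
I₃ = I₂ cos²(93° − 67°) = 0.3437 I₀ · cos²(26°) = 0.2776 I₀.
After rotation:
Unpolarized light through the first polarizer → I₁ = ½ I₀, now polarized at 33°.
I₂ = I₁ cos²(17° − 33°) = 0.5 I₀ · cos²(16°) = 0.462 I₀.
I₃ = I₂ cos²(93° − 17°) = 0.462 I₀ · cos²(76°) = 0.02704 I₀.
Ratio = 0.02704 / 0.2776 = 0.0974.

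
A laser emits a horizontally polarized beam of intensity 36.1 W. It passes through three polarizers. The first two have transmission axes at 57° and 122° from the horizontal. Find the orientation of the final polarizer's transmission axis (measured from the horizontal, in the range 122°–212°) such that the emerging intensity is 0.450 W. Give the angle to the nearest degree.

I₁ = I₀ cos²(57° − 0°) = I₀ cos²(57°) = 0.2966 I₀.
I₂ = I₁ cos²(122° − 57°) = 0.2966 I₀ · cos²(65°) = 0.05298 I₀.
Target fraction: 0.450 / 36.1 W = 0.01247 of I₀.
Need I₃/I₀ = 0.01247, so cos²(θ − 122°) = 0.01247 / 0.05298 = 0.2353.
θ − 122° = arccos(√0.2353) = 61.0°, giving θ ≈ 122 + 61.0 = 183.0°.

θ ≈ 183°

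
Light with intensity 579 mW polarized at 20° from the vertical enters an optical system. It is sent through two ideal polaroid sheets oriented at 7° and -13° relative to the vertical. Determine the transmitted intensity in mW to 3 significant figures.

I ≈ 485 mW

I₁ = 579 mW · cos²(13°) = 549.7 mW.
I₂ = I₁ · cos²(20°) = 549.7 · 0.883 = 485.4 mW.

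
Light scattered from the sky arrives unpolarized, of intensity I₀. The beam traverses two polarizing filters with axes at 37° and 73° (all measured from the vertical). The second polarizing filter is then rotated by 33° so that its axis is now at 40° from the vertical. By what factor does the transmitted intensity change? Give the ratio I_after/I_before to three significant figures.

I_new/I_old ≈ 1.52

Before rotation:
Unpolarized light through the first polarizer → I₁ = ½ I₀, now polarized at 37°.
I₂ = I₁ cos²(73° − 37°) = 0.5 I₀ · cos²(36°) = 0.3273 I₀.
After rotation:
Unpolarized light through the first polarizer → I₁ = ½ I₀, now polarized at 37°.
I₂ = I₁ cos²(40° − 37°) = 0.5 I₀ · cos²(3°) = 0.4986 I₀.
Ratio = 0.4986 / 0.3273 = 1.524.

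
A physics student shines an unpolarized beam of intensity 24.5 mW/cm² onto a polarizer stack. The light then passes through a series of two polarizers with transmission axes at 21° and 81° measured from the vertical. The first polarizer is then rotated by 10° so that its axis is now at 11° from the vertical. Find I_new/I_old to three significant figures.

Before rotation:
Unpolarized light through the first polarizer → I₁ = ½ I₀, now polarized at 21°.
I₂ = I₁ cos²(81° − 21°) = 0.5 I₀ · cos²(60°) = 0.125 I₀.
After rotation:
Unpolarized light through the first polarizer → I₁ = ½ I₀, now polarized at 11°.
I₂ = I₁ cos²(81° − 11°) = 0.5 I₀ · cos²(70°) = 0.05849 I₀.
Ratio = 0.05849 / 0.125 = 0.4679.

I_new/I_old ≈ 0.468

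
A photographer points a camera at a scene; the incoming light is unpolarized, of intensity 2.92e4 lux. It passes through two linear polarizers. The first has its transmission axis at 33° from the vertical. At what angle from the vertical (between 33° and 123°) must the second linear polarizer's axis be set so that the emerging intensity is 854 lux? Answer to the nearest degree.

θ ≈ 109°

Unpolarized light through the first polarizer → I₁ = ½ I₀, now polarized at 33°.
Target fraction: 854 / 2.92e4 lux = 0.02925 of I₀.
Need I₂/I₀ = 0.02925, so cos²(θ − 33°) = 0.02925 / 0.5 = 0.05849.
θ − 33° = arccos(√0.05849) = 76.0°, giving θ ≈ 33 + 76.0 = 109.0°.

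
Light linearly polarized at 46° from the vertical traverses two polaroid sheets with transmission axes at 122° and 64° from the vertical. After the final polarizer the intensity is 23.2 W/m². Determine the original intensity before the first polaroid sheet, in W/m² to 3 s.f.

I₀ ≈ 1410 W/m²

I₁ = I₀ cos²(122° − 46°) = I₀ cos²(76°) = 0.05853 I₀.
I₂ = I₁ cos²(64° − 122°) = 0.05853 I₀ · cos²(58°) = 0.01644 I₀.
So 23.2 W/m² = 0.01644 I₀, giving I₀ = 23.2/0.01644 = 1412 W/m².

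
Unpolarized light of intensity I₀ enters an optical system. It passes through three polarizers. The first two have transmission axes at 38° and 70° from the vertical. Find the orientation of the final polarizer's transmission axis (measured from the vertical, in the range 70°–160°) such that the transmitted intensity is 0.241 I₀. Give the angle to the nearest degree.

θ ≈ 105°

Unpolarized light through the first polarizer → I₁ = ½ I₀, now polarized at 38°.
I₂ = I₁ cos²(70° − 38°) = 0.5 I₀ · cos²(32°) = 0.3596 I₀.
Need I₃/I₀ = 0.241, so cos²(θ − 70°) = 0.241 / 0.3596 = 0.6702.
θ − 70° = arccos(√0.6702) = 35.0°, giving θ ≈ 70 + 35.0 = 105.0°.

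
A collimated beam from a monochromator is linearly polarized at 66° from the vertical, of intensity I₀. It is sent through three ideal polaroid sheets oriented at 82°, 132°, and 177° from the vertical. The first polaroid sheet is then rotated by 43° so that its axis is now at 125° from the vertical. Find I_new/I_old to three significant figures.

Before rotation:
I₁ = I₀ cos²(82° − 66°) = I₀ cos²(16°) = 0.924 I₀.
I₂ = I₁ cos²(132° − 82°) = 0.924 I₀ · cos²(50°) = 0.3818 I₀.
I₃ = I₂ cos²(177° − 132°) = 0.3818 I₀ · cos²(45°) = 0.1909 I₀.
After rotation:
I₁ = I₀ cos²(125° − 66°) = I₀ cos²(59°) = 0.2653 I₀.
I₂ = I₁ cos²(132° − 125°) = 0.2653 I₀ · cos²(7°) = 0.2613 I₀.
I₃ = I₂ cos²(177° − 132°) = 0.2613 I₀ · cos²(45°) = 0.1307 I₀.
Ratio = 0.1307 / 0.1909 = 0.6845.

I_new/I_old ≈ 0.684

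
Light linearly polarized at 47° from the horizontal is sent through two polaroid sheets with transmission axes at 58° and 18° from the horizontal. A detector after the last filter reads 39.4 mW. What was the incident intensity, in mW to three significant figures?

I₀ ≈ 69.7 mW

By Malus's law, I₁ = I₀ cos²(58° − 47°) = I₀ cos²(11°) = 0.9636 I₀.
I₂ = I₁ cos²(18° − 58°) = 0.9636 I₀ · cos²(40°) = 0.5655 I₀.
So 39.4 mW = 0.5655 I₀, giving I₀ = 39.4/0.5655 = 69.68 mW.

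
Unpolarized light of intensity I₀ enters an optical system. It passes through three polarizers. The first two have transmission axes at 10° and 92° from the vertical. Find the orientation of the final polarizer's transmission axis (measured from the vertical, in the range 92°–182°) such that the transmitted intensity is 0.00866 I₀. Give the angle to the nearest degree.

Unpolarized light through the first polarizer → I₁ = ½ I₀, now polarized at 10°.
I₂ = I₁ cos²(92° − 10°) = 0.5 I₀ · cos²(82°) = 0.009685 I₀.
Need I₃/I₀ = 0.00866, so cos²(θ − 92°) = 0.00866 / 0.009685 = 0.8942.
θ − 92° = arccos(√0.8942) = 19.0°, giving θ ≈ 92 + 19.0 = 111.0°.

θ ≈ 111°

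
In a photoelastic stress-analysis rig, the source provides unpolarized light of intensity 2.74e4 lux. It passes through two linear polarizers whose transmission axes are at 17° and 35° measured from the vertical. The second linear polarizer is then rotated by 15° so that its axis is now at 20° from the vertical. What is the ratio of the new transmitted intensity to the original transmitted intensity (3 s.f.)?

I_new/I_old ≈ 1.10

Before rotation:
Unpolarized light through the first polarizer → I₁ = ½ I₀, now polarized at 17°.
I₂ = I₁ cos²(35° − 17°) = 0.5 I₀ · cos²(18°) = 0.4523 I₀.
After rotation:
Unpolarized light through the first polarizer → I₁ = ½ I₀, now polarized at 17°.
I₂ = I₁ cos²(20° − 17°) = 0.5 I₀ · cos²(3°) = 0.4986 I₀.
Ratio = 0.4986 / 0.4523 = 1.103.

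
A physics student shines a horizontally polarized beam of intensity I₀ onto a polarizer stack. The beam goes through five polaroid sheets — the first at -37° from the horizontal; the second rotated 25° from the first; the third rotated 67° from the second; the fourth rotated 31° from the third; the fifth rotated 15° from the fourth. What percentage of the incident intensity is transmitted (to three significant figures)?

≈ 5.48%

I₁ = I₀ cos²(-37° − 0°) = I₀ cos²(37°) = 0.6378 I₀.
I₂ = I₁ cos²(25°) = 0.6378 · 0.8214 I₀ = 0.5239 I₀.
I₃ = I₂ cos²(67°) = 0.5239 · 0.1527 I₀ = 0.07998 I₀.
I₄ = I₃ cos²(31°) = 0.07998 · 0.7347 I₀ = 0.05877 I₀.
I₅ = I₄ cos²(15°) = 0.05877 · 0.933 I₀ = 0.05483 I₀.
That is 5.483% of the incident intensity.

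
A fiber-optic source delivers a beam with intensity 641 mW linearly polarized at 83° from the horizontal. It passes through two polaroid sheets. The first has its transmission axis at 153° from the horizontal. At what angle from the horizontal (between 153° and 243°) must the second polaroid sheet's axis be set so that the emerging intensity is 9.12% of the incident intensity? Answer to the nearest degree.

θ ≈ 181°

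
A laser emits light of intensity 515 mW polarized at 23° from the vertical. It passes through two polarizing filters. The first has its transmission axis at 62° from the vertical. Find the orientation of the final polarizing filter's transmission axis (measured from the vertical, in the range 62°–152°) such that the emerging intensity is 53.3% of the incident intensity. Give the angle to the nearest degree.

By Malus's law, I₁ = I₀ cos²(62° − 23°) = I₀ cos²(39°) = 0.604 I₀.
Need I₂/I₀ = 0.533, so cos²(θ − 62°) = 0.533 / 0.604 = 0.8825.
θ − 62° = arccos(√0.8825) = 20.0°, giving θ ≈ 62 + 20.0 = 82.0°.

θ ≈ 82°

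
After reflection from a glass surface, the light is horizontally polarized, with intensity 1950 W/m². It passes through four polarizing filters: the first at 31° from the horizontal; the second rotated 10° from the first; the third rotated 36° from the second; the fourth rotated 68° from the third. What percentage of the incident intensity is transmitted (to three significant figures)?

By Malus's law, I₁ = 1950 W/m² · cos²(31°) = 1433 W/m².
I₂ = I₁ · cos²(10°) = 1433 · 0.9698 = 1390 W/m².
I₃ = I₂ · cos²(36°) = 1390 · 0.6545 = 909.5 W/m².
I₄ = I₃ · cos²(68°) = 909.5 · 0.1403 = 127.6 W/m².
That is 6.545% of the incident intensity.

≈ 6.54%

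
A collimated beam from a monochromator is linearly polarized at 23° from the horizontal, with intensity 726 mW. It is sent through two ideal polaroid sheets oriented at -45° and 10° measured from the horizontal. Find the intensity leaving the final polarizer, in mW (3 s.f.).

I ≈ 33.5 mW

By Malus's law, I₁ = 726 mW · cos²(68°) = 101.9 mW.
I₂ = I₁ · cos²(55°) = 101.9 · 0.329 = 33.52 mW.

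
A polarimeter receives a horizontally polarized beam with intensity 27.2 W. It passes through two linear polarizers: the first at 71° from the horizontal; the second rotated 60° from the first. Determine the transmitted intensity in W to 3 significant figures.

I₁ = 27.2 W · cos²(71°) = 2.883 W.
I₂ = I₁ · cos²(60°) = 2.883 · 0.25 = 0.7208 W.

I ≈ 0.721 W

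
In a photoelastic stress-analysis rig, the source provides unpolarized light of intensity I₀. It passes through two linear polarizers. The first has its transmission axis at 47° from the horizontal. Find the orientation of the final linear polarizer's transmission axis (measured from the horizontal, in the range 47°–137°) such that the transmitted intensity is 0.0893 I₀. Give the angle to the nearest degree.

θ ≈ 112°

Unpolarized light through the first polarizer → I₁ = ½ I₀, now polarized at 47°.
Need I₂/I₀ = 0.0893, so cos²(θ − 47°) = 0.0893 / 0.5 = 0.1786.
θ − 47° = arccos(√0.1786) = 65.0°, giving θ ≈ 47 + 65.0 = 112.0°.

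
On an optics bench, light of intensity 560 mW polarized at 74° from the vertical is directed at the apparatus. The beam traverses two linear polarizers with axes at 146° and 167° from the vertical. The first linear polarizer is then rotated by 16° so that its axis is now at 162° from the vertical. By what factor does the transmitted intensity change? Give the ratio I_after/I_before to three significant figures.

I_new/I_old ≈ 0.0145

Before rotation:
I₁ = I₀ cos²(146° − 74°) = I₀ cos²(72°) = 0.09549 I₀.
I₂ = I₁ cos²(167° − 146°) = 0.09549 I₀ · cos²(21°) = 0.08323 I₀.
After rotation:
I₁ = I₀ cos²(162° − 74°) = I₀ cos²(88°) = 0.001218 I₀.
I₂ = I₁ cos²(167° − 162°) = 0.001218 I₀ · cos²(5°) = 0.001209 I₀.
Ratio = 0.001209 / 0.08323 = 0.01452.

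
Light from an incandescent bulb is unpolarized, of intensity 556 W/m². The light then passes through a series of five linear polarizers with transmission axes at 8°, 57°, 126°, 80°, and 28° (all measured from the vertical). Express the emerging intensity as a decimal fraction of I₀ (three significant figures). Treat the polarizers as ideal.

Unpolarized light through the first polarizer → I₁ = 556 W/m²/2 = 278 W/m², polarized at 8°.
I₂ = I₁ · cos²(49°) = 278 · 0.4304 = 119.7 W/m².
I₃ = I₂ · cos²(69°) = 119.7 · 0.1284 = 15.37 W/m².
I₄ = I₃ · cos²(46°) = 15.37 · 0.4826 = 7.415 W/m².
I₅ = I₄ · cos²(52°) = 7.415 · 0.379 = 2.811 W/m².
Transmitted fraction = 0.005055.

I/I₀ ≈ 0.00506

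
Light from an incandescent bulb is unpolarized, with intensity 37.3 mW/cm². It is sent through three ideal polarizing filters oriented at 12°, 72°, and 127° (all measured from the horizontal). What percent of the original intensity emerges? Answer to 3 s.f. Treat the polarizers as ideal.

Unpolarized light through the first polarizer → I₁ = 37.3 mW/cm²/2 = 18.65 mW/cm², polarized at 12°.
I₂ = I₁ · cos²(60°) = 18.65 · 0.25 = 4.663 mW/cm².
I₃ = I₂ · cos²(55°) = 4.663 · 0.329 = 1.534 mW/cm².
That is 4.112% of the incident intensity.

≈ 4.11%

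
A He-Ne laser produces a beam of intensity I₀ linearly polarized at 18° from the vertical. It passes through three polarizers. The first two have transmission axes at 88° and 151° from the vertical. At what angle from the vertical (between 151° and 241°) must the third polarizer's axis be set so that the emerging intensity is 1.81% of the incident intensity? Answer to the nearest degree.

By Malus's law, I₁ = I₀ cos²(88° − 18°) = I₀ cos²(70°) = 0.117 I₀.
I₂ = I₁ cos²(151° − 88°) = 0.117 I₀ · cos²(63°) = 0.02411 I₀.
Need I₃/I₀ = 0.0181, so cos²(θ − 151°) = 0.0181 / 0.02411 = 0.7507.
θ − 151° = arccos(√0.7507) = 30.0°, giving θ ≈ 151 + 30.0 = 181.0°.

θ ≈ 181°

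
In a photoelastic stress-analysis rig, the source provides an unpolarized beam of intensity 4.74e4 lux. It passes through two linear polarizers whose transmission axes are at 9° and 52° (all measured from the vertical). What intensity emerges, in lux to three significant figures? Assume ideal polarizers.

Unpolarized light through the first polarizer → I₁ = 4.74e4 lux/2 = 2.37e+04 lux, polarized at 9°.
I₂ = I₁ · cos²(43°) = 2.37e+04 · 0.5349 = 1.268e+04 lux.

I ≈ 1.27e4 lux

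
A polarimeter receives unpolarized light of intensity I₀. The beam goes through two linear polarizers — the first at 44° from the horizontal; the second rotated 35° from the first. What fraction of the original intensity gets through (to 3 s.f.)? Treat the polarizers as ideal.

≈ 0.336 I₀

Unpolarized light through the first polarizer → I₁ = ½ I₀, now polarized at 44°.
I₂ = I₁ cos²(35°) = 0.5 · 0.671 I₀ = 0.3355 I₀.
Transmitted fraction = 0.3355.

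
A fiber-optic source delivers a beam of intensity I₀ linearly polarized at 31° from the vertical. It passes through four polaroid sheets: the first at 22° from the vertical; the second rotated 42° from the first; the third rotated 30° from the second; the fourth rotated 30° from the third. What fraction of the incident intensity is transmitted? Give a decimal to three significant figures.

I₁ = I₀ cos²(22° − 31°) = I₀ cos²(9°) = 0.9755 I₀.
I₂ = I₁ cos²(42°) = 0.9755 · 0.5523 I₀ = 0.5387 I₀.
I₃ = I₂ cos²(30°) = 0.5387 · 0.75 I₀ = 0.4041 I₀.
I₄ = I₃ cos²(30°) = 0.4041 · 0.75 I₀ = 0.303 I₀.
Transmitted fraction = 0.303.

≈ 0.303 I₀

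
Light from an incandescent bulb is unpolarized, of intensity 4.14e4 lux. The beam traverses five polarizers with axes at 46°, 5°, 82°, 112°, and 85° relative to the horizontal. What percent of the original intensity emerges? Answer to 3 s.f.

≈ 0.858%

Unpolarized light through the first polarizer → I₁ = 4.14e4 lux/2 = 2.07e+04 lux, polarized at 46°.
I₂ = I₁ · cos²(41°) = 2.07e+04 · 0.5696 = 1.179e+04 lux.
I₃ = I₂ · cos²(77°) = 1.179e+04 · 0.0506 = 596.6 lux.
I₄ = I₃ · cos²(30°) = 596.6 · 0.75 = 447.5 lux.
I₅ = I₄ · cos²(27°) = 447.5 · 0.7939 = 355.2 lux.
That is 0.8581% of the incident intensity.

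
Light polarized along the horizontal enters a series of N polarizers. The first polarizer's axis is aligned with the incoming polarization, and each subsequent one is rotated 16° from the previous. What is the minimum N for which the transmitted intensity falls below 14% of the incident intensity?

First polarizer is aligned with the polarization: full transmission.
Each further stage multiplies by cos²(16°) = 0.924.
After N polarizers: T = 0.924^(N−1). Require T < 0.14 ⇒ N−1 > ln(0.14)/ln(0.924) = 24.88, so N−1 ≥ 25 and N = 26.
Check: N=26 gives T = 0.1387 < 0.14; N=25 gives T = 0.1501.

N = 26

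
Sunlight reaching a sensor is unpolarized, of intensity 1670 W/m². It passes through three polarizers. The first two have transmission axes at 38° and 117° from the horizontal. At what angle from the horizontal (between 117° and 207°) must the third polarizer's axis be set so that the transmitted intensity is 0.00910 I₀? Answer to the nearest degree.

Unpolarized light through the first polarizer → I₁ = ½ I₀, now polarized at 38°.
I₂ = I₁ cos²(117° − 38°) = 0.5 I₀ · cos²(79°) = 0.0182 I₀.
Need I₃/I₀ = 0.0091, so cos²(θ − 117°) = 0.0091 / 0.0182 = 0.4999.
θ − 117° = arccos(√0.4999) = 45.0°, giving θ ≈ 117 + 45.0 = 162.0°.

θ ≈ 162°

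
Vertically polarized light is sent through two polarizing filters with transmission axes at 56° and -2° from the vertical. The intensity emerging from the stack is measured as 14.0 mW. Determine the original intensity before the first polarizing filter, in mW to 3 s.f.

I₀ ≈ 159 mW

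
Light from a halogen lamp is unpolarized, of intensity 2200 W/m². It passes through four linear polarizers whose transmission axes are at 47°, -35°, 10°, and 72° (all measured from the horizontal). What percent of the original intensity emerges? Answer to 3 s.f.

Unpolarized light through the first polarizer → I₁ = 2200 W/m²/2 = 1100 W/m², polarized at 47°.
I₂ = I₁ · cos²(82°) = 1100 · 0.01937 = 21.31 W/m².
I₃ = I₂ · cos²(45°) = 21.31 · 0.5 = 10.65 W/m².
I₄ = I₃ · cos²(62°) = 10.65 · 0.2204 = 2.348 W/m².
That is 0.1067% of the incident intensity.

≈ 0.107%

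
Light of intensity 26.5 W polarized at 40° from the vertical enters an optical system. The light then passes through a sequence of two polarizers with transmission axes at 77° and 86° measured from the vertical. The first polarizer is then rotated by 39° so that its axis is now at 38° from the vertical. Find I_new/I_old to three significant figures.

I_new/I_old ≈ 0.719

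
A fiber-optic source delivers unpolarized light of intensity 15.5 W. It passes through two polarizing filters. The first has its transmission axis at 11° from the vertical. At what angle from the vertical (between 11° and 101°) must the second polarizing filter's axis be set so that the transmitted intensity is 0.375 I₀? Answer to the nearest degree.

Unpolarized light through the first polarizer → I₁ = ½ I₀, now polarized at 11°.
Need I₂/I₀ = 0.375, so cos²(θ − 11°) = 0.375 / 0.5 = 0.75.
θ − 11° = arccos(√0.75) = 30.0°, giving θ ≈ 11 + 30.0 = 41.0°.

θ ≈ 41°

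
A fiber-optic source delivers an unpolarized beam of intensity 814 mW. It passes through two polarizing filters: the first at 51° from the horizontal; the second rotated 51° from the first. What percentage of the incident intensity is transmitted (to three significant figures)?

Unpolarized light through the first polarizer → I₁ = 814 mW/2 = 407 mW, polarized at 51°.
I₂ = I₁ · cos²(51°) = 407 · 0.396 = 161.2 mW.
That is 19.8% of the incident intensity.

≈ 19.8%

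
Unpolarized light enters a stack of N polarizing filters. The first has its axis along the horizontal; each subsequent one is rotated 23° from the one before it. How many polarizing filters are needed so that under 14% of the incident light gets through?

First polarizer halves the unpolarized light: factor 1/2.
Each further stage multiplies by cos²(23°) = 0.8473.
After N polarizers: T = 0.5·0.8473^(N−1). Require T < 0.14 ⇒ N−1 > ln(0.14/0.5)/ln(0.8473) = 7.68, so N−1 ≥ 8 and N = 9.
Check: N=9 gives T = 0.1329 < 0.14; N=8 gives T = 0.1568.

N = 9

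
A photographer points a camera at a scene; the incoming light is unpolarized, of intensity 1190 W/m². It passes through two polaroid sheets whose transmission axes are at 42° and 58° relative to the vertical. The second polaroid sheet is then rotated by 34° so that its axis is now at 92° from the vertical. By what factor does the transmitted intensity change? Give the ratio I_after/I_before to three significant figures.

I_new/I_old ≈ 0.447

Before rotation:
Unpolarized light through the first polarizer → I₁ = ½ I₀, now polarized at 42°.
I₂ = I₁ cos²(58° − 42°) = 0.5 I₀ · cos²(16°) = 0.462 I₀.
After rotation:
Unpolarized light through the first polarizer → I₁ = ½ I₀, now polarized at 42°.
I₂ = I₁ cos²(92° − 42°) = 0.5 I₀ · cos²(50°) = 0.2066 I₀.
Ratio = 0.2066 / 0.462 = 0.4471.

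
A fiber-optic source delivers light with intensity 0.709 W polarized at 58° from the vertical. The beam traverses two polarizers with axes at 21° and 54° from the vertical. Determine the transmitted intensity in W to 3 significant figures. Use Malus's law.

By Malus's law, I₁ = 0.709 W · cos²(37°) = 0.4522 W.
I₂ = I₁ · cos²(33°) = 0.4522 · 0.7034 = 0.3181 W.

I ≈ 0.318 W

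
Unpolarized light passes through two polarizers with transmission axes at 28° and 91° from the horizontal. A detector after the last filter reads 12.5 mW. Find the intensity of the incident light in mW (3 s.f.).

Unpolarized light through the first polarizer → I₁ = ½ I₀, now polarized at 28°.
I₂ = I₁ cos²(91° − 28°) = 0.5 I₀ · cos²(63°) = 0.1031 I₀.
So 12.5 mW = 0.1031 I₀, giving I₀ = 12.5/0.1031 = 121.3 mW.

I₀ ≈ 121 mW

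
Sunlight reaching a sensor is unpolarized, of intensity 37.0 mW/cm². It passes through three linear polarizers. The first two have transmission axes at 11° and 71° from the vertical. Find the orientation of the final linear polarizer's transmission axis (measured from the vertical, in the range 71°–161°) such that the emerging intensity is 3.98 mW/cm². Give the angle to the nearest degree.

Unpolarized light through the first polarizer → I₁ = ½ I₀, now polarized at 11°.
I₂ = I₁ cos²(71° − 11°) = 0.5 I₀ · cos²(60°) = 0.125 I₀.
Target fraction: 3.98 / 37.0 mW/cm² = 0.1076 of I₀.
Need I₃/I₀ = 0.1076, so cos²(θ − 71°) = 0.1076 / 0.125 = 0.8605.
θ − 71° = arccos(√0.8605) = 21.9°, giving θ ≈ 71 + 21.9 = 92.9°.

θ ≈ 93°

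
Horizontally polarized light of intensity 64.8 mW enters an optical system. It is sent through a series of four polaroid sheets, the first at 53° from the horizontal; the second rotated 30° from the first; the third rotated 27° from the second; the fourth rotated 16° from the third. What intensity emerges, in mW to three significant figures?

I₁ = 64.8 mW · cos²(53°) = 23.47 mW.
I₂ = I₁ · cos²(30°) = 23.47 · 0.75 = 17.6 mW.
I₃ = I₂ · cos²(27°) = 17.6 · 0.7939 = 13.97 mW.
I₄ = I₃ · cos²(16°) = 13.97 · 0.924 = 12.91 mW.

I ≈ 12.9 mW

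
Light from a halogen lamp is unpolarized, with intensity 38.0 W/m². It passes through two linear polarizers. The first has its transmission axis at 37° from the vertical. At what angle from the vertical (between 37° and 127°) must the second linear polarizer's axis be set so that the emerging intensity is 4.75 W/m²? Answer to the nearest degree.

θ ≈ 97°

Unpolarized light through the first polarizer → I₁ = ½ I₀, now polarized at 37°.
Target fraction: 4.75 / 38.0 W/m² = 0.125 of I₀.
Need I₂/I₀ = 0.125, so cos²(θ − 37°) = 0.125 / 0.5 = 0.25.
θ − 37° = arccos(√0.25) = 60.0°, giving θ ≈ 37 + 60.0 = 97.0°.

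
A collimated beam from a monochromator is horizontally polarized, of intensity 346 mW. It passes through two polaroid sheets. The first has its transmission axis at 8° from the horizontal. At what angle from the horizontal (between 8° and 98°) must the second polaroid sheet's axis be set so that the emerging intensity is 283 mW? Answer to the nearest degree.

θ ≈ 32°

I₁ = I₀ cos²(8° − 0°) = I₀ cos²(8°) = 0.9806 I₀.
Target fraction: 283 / 346 mW = 0.8179 of I₀.
Need I₂/I₀ = 0.8179, so cos²(θ − 8°) = 0.8179 / 0.9806 = 0.8341.
θ − 8° = arccos(√0.8341) = 24.0°, giving θ ≈ 8 + 24.0 = 32.0°.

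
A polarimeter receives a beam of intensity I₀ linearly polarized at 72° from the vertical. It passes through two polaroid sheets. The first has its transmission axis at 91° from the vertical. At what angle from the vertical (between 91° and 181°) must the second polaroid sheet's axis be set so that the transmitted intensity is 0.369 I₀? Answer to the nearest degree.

θ ≈ 141°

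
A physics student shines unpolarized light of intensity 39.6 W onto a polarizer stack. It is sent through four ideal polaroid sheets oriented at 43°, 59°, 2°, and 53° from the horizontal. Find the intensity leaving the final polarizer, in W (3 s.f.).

Unpolarized light through the first polarizer → I₁ = 39.6 W/2 = 19.8 W, polarized at 43°.
I₂ = I₁ · cos²(16°) = 19.8 · 0.924 = 18.3 W.
I₃ = I₂ · cos²(57°) = 18.3 · 0.2966 = 5.427 W.
I₄ = I₃ · cos²(51°) = 5.427 · 0.396 = 2.149 W.

I ≈ 2.15 W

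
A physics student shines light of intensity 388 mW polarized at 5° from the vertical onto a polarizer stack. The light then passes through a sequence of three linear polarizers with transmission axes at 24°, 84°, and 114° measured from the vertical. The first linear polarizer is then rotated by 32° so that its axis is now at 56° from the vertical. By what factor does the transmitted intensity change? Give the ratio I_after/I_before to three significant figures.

I_new/I_old ≈ 1.38

Before rotation:
By Malus's law, I₁ = I₀ cos²(24° − 5°) = I₀ cos²(19°) = 0.894 I₀.
I₂ = I₁ cos²(84° − 24°) = 0.894 I₀ · cos²(60°) = 0.2235 I₀.
I₃ = I₂ cos²(114° − 84°) = 0.2235 I₀ · cos²(30°) = 0.1676 I₀.
After rotation:
I₁ = I₀ cos²(56° − 5°) = I₀ cos²(51°) = 0.396 I₀.
I₂ = I₁ cos²(84° − 56°) = 0.396 I₀ · cos²(28°) = 0.3088 I₀.
I₃ = I₂ cos²(114° − 84°) = 0.3088 I₀ · cos²(30°) = 0.2316 I₀.
Ratio = 0.2316 / 0.1676 = 1.381.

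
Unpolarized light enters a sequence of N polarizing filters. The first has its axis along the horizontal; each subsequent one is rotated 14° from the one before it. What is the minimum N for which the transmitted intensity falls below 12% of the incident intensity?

First polarizer halves the unpolarized light: factor 1/2.
Each further stage multiplies by cos²(14°) = 0.9415.
After N polarizers: T = 0.5·0.9415^(N−1). Require T < 0.12 ⇒ N−1 > ln(0.12/0.5)/ln(0.9415) = 23.66, so N−1 ≥ 24 and N = 25.
Check: N=25 gives T = 0.1176 < 0.12; N=24 gives T = 0.1249.

N = 25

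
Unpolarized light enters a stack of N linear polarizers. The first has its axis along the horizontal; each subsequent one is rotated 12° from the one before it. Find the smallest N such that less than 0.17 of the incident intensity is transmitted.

First polarizer halves the unpolarized light: factor 1/2.
Each further stage multiplies by cos²(12°) = 0.9568.
After N polarizers: T = 0.5·0.9568^(N−1). Require T < 0.17 ⇒ N−1 > ln(0.17/0.5)/ln(0.9568) = 24.41, so N−1 ≥ 25 and N = 26.
Check: N=26 gives T = 0.1656 < 0.17; N=25 gives T = 0.1731.

N = 26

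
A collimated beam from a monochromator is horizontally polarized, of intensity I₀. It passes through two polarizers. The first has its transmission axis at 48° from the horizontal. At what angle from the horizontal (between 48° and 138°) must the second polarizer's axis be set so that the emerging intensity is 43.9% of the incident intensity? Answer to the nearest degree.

I₁ = I₀ cos²(48° − 0°) = I₀ cos²(48°) = 0.4477 I₀.
Need I₂/I₀ = 0.439, so cos²(θ − 48°) = 0.439 / 0.4477 = 0.9805.
θ − 48° = arccos(√0.9805) = 8.0°, giving θ ≈ 48 + 8.0 = 56.0°.

θ ≈ 56°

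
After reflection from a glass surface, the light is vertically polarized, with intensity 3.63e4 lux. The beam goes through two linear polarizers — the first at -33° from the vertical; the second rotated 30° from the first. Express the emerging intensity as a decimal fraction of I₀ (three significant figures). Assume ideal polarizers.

I/I₀ ≈ 0.528

By Malus's law, I₁ = 3.63e4 lux · cos²(33°) = 2.553e+04 lux.
I₂ = I₁ · cos²(30°) = 2.553e+04 · 0.75 = 1.915e+04 lux.
Transmitted fraction = 0.5275.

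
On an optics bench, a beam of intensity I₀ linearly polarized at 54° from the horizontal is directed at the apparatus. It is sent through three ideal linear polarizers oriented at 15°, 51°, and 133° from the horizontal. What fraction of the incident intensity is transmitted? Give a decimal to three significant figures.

≈ 0.00766 I₀

I₁ = I₀ cos²(15° − 54°) = I₀ cos²(39°) = 0.604 I₀.
I₂ = I₁ cos²(51° − 15°) = 0.604 I₀ · cos²(36°) = 0.3953 I₀.
I₃ = I₂ cos²(133° − 51°) = 0.3953 I₀ · cos²(82°) = 0.007657 I₀.
Transmitted fraction = 0.007657.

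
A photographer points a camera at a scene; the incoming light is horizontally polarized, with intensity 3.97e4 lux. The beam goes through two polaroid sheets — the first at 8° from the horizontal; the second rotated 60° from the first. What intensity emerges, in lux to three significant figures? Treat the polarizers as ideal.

I ≈ 9730 lux

I₁ = 3.97e4 lux · cos²(8°) = 3.893e+04 lux.
I₂ = I₁ · cos²(60°) = 3.893e+04 · 0.25 = 9733 lux.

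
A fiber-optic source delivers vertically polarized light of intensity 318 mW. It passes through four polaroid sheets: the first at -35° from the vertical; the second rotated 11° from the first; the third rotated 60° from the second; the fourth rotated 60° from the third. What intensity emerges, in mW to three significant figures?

I ≈ 12.9 mW

I₁ = 318 mW · cos²(35°) = 213.4 mW.
I₂ = I₁ · cos²(11°) = 213.4 · 0.9636 = 205.6 mW.
I₃ = I₂ · cos²(60°) = 205.6 · 0.25 = 51.4 mW.
I₄ = I₃ · cos²(60°) = 51.4 · 0.25 = 12.85 mW.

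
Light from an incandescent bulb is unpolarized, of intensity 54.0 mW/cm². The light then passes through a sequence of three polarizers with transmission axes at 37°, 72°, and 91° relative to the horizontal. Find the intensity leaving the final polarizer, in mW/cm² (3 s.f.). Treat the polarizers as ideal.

I ≈ 16.2 mW/cm²

Unpolarized light through the first polarizer → I₁ = 54.0 mW/cm²/2 = 27 mW/cm², polarized at 37°.
I₂ = I₁ · cos²(35°) = 27 · 0.671 = 18.12 mW/cm².
I₃ = I₂ · cos²(19°) = 18.12 · 0.894 = 16.2 mW/cm².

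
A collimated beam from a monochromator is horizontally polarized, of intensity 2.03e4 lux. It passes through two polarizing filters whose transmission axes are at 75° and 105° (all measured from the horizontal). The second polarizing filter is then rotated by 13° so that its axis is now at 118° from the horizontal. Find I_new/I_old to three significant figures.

I_new/I_old ≈ 0.713

Before rotation:
I₁ = I₀ cos²(75° − 0°) = I₀ cos²(75°) = 0.06699 I₀.
I₂ = I₁ cos²(105° − 75°) = 0.06699 I₀ · cos²(30°) = 0.05024 I₀.
After rotation:
I₁ = I₀ cos²(75° − 0°) = I₀ cos²(75°) = 0.06699 I₀.
I₂ = I₁ cos²(118° − 75°) = 0.06699 I₀ · cos²(43°) = 0.03583 I₀.
Ratio = 0.03583 / 0.05024 = 0.7132.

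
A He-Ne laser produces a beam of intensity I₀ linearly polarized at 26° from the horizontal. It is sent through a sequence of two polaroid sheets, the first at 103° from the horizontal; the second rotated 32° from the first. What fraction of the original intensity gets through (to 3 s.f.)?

By Malus's law, I₁ = I₀ cos²(103° − 26°) = I₀ cos²(77°) = 0.0506 I₀.
I₂ = I₁ cos²(32°) = 0.0506 · 0.7192 I₀ = 0.03639 I₀.
Transmitted fraction = 0.03639.

≈ 0.0364 I₀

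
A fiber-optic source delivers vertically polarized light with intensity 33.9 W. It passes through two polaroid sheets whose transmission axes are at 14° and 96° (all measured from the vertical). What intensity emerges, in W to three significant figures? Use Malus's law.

I ≈ 0.618 W

By Malus's law, I₁ = 33.9 W · cos²(14°) = 31.92 W.
I₂ = I₁ · cos²(82°) = 31.92 · 0.01937 = 0.6182 W.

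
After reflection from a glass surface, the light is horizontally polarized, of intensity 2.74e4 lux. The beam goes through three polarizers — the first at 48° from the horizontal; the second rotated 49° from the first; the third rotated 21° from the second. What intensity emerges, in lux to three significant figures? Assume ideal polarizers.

I ≈ 4600 lux

By Malus's law, I₁ = 2.74e4 lux · cos²(48°) = 1.227e+04 lux.
I₂ = I₁ · cos²(49°) = 1.227e+04 · 0.4304 = 5280 lux.
I₃ = I₂ · cos²(21°) = 5280 · 0.8716 = 4602 lux.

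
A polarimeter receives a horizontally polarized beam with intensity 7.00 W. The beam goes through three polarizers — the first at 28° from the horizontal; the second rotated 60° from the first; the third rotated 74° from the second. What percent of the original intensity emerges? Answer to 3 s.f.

≈ 1.48%

I₁ = 7.00 W · cos²(28°) = 5.457 W.
I₂ = I₁ · cos²(60°) = 5.457 · 0.25 = 1.364 W.
I₃ = I₂ · cos²(74°) = 1.364 · 0.07598 = 0.1037 W.
That is 1.481% of the incident intensity.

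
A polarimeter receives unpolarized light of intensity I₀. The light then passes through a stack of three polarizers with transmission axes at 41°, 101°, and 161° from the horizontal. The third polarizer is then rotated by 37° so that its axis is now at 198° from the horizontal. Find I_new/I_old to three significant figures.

I_new/I_old ≈ 0.0594

Before rotation:
Unpolarized light through the first polarizer → I₁ = ½ I₀, now polarized at 41°.
I₂ = I₁ cos²(101° − 41°) = 0.5 I₀ · cos²(60°) = 0.125 I₀.
I₃ = I₂ cos²(161° − 101°) = 0.125 I₀ · cos²(60°) = 0.03125 I₀.
After rotation:
Unpolarized light through the first polarizer → I₁ = ½ I₀, now polarized at 41°.
I₂ = I₁ cos²(101° − 41°) = 0.5 I₀ · cos²(60°) = 0.125 I₀.
Angle between axes 2 and 3: 83°. I₃ = 0.125 I₀ · cos²(83°) = 0.001857 I₀.
Ratio = 0.001857 / 0.03125 = 0.05941.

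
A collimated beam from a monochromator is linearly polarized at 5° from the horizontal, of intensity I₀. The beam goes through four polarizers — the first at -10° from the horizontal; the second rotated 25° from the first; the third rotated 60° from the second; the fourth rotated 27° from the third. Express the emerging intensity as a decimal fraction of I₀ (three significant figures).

≈ 0.152 I₀

I₁ = I₀ cos²(-10° − 5°) = I₀ cos²(15°) = 0.933 I₀.
I₂ = I₁ cos²(25°) = 0.933 · 0.8214 I₀ = 0.7664 I₀.
I₃ = I₂ cos²(60°) = 0.7664 · 0.25 I₀ = 0.1916 I₀.
I₄ = I₃ cos²(27°) = 0.1916 · 0.7939 I₀ = 0.1521 I₀.
Transmitted fraction = 0.1521.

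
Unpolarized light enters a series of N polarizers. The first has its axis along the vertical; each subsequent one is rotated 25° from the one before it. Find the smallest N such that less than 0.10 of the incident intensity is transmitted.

First polarizer halves the unpolarized light: factor 1/2.
Each further stage multiplies by cos²(25°) = 0.8214.
After N polarizers: T = 0.5·0.8214^(N−1). Require T < 0.10 ⇒ N−1 > ln(0.10/0.5)/ln(0.8214) = 8.18, so N−1 ≥ 9 and N = 10.
Check: N=10 gives T = 0.0851 < 0.10; N=9 gives T = 0.1036.

N = 10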